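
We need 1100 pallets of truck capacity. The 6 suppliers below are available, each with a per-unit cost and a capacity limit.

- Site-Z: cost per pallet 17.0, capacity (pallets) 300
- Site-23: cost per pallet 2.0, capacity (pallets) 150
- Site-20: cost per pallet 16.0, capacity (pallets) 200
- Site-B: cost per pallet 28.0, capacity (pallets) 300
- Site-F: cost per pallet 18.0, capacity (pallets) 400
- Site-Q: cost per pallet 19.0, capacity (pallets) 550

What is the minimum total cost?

Cheapest first:
Site-23 at 2.0: take all 150 pallets ; 950 still needed.
Site-20 (16.0): use full 200 ; 750 pallets to go.
Take 300 from Site-Z at 17.0 ; need 450 more.
Site-F at 18.0: take all 400 pallets ; 50 still needed.
Site-Q at 19.0: take 50 of its 550 ; requirement met.
Site-B: unused.
Cost = 150×2.0 + 200×16.0 + 300×17.0 + 400×18.0 + 50×19.0 = 16750.

16750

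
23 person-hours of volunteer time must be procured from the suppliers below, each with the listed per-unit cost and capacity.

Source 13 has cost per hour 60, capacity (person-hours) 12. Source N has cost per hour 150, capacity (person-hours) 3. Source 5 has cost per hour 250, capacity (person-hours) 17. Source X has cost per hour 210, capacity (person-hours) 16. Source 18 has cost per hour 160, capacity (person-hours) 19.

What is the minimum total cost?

2450

Fill from the cheapest supplier first.
Source 13 (60): use full 12 → 11 person-hours to go.
Source N at 150: take all 3 person-hours → 8 still needed.
Take 8 from Source 18 at 160 to finish.
Source X, Source 5: unused.
Cost = 12×60 + 3×150 + 8×160 = 2450.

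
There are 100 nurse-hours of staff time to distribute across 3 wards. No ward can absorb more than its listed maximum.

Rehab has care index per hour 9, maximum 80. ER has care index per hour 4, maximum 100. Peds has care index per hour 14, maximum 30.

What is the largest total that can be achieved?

1050

Rank by care index per hour: Peds 14 > Rehab 9 > ER 4.
Give Peds 30 to hit its cap of 30 — 70 left.
Rehab: +70 (room for 80) → 70. Pool exhausted.
Total = 9×70 + 14×30 = 1050.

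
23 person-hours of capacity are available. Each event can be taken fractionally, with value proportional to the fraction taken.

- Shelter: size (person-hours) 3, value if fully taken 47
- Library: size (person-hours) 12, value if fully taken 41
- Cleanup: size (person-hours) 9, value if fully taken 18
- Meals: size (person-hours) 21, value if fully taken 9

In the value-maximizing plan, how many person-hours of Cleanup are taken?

8

Rank by value-to-size ratio: Shelter 47/3≈15.7, Library 41/12≈3.42, Cleanup 18/9≈2, Meals 9/21≈0.429.
Take all of Shelter (3 person-hours, value 47) ; 20 person-hours left.
Library: take in full, 12 person-hours for value 41 ; 8 left.
Only 8 person-hours remain; take 8/9 of Cleanup for value 18×8/9 = 16.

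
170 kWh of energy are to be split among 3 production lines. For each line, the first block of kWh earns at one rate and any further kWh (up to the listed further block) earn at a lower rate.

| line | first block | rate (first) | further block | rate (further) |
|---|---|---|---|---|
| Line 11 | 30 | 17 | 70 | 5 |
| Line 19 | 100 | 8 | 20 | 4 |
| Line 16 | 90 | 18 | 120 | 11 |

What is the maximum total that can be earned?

Treat each block as its own option and order by rate: Line 16/tier1 18 > Line 11/tier1 17 > Line 16/tier2 11 > Line 19/tier1 8 > Line 11/tier2 5 > Line 19/tier2 4.
Line 16 tier1 at 18: fill all 90 — 80 left.
Line 11/tier1 (17): +30 — 50 left.
Line 16/tier2: +50 of 120 at 11; pool empty.
Total = 18×90 + 17×30 + 11×50 = 2680.

2680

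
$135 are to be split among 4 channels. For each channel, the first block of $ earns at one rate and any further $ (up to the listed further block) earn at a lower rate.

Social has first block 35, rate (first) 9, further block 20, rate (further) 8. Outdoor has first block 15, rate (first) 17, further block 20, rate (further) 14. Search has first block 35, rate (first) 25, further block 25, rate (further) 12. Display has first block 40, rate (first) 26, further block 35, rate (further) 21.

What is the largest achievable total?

3045

Order all 8 blocks by rate: Display/T1 26 > Search/T1 25 > Display/T2 21 > Outdoor/T1 17 > Outdoor/T2 14 > Search/T2 12 > Social/T1 9 > Social/T2 8.
Display T1 at 26: fill all 40 — 95 left.
Search T1 at 25: fill all 35 — 60 left.
Display T2 at 21: fill all 35 — 25 left.
Outdoor T1 at 17: fill all 15 — 10 left.
Outdoor/T2: +10 of 20 at 14; pool empty.
Total = 26×40 + 25×35 + 21×35 + 17×15 + 14×10 = 3045.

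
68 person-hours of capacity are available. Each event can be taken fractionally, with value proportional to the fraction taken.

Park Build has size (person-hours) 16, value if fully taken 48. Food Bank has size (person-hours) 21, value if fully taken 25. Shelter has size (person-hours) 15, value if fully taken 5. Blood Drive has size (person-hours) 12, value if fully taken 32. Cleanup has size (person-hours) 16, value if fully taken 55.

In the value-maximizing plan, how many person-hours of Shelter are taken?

3

Rank by value-to-size ratio: Cleanup 55/16≈3.44, Park Build 48/16≈3, Blood Drive 32/12≈2.67, Food Bank 25/21≈1.19, Shelter 5/15≈0.333.
Take all of Cleanup (16 person-hours, value 55) → 52 person-hours left.
Park Build: take in full, 16 person-hours for value 48 → 36 left.
Take all of Blood Drive (12 person-hours, value 32) → 24 person-hours left.
Take all of Food Bank (21 person-hours, value 25) → 3 person-hours left.
Only 3 person-hours remain; take 3/15 of Shelter for value 5×3/15 = 1.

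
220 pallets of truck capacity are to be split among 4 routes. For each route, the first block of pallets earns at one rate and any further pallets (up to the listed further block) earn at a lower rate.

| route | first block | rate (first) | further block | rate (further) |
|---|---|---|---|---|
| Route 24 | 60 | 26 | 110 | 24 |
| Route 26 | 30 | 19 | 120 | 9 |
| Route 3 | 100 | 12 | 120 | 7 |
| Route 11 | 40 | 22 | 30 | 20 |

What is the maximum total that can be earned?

5280

Treat each block as its own option and order by rate: Route 24/first 26 > Route 24/second 24 > Route 11/first 22 > Route 11/second 20 > Route 26/first 19 > Route 3/first 12 > Route 26/second 9 > Route 3/second 7.
Route 24/first (26): +60 ; 160 left.
Route 24 second at 24: fill all 110 ; 50 left.
Route 11/first (22): +40 ; 10 left.
Route 11/second: +10 of 30 at 20; pool empty.
Total = 26×60 + 24×110 + 22×40 + 20×10 = 5280.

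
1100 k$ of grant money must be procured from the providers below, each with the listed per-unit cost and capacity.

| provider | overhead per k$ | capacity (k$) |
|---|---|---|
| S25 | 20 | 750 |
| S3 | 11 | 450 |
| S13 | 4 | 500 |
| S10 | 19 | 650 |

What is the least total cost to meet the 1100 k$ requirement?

Fill from the cheapest provider first.
S13 at 4: take all 500 k$ — 600 still needed.
S3 at 11: take all 450 k$ — 150 still needed.
S10 at 19: take 150 of its 650 — requirement met.
S25: unused.
Cost = 500×4 + 450×11 + 150×19 = 9800.

9800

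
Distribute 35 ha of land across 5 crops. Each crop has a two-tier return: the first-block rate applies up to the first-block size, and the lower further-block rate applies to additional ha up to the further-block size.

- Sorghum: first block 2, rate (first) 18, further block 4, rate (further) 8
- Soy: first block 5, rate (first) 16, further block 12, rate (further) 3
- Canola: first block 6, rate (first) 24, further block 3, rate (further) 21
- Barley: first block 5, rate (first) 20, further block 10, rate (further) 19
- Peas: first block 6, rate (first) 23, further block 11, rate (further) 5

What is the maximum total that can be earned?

719

Order all 10 blocks by rate: Canola/T1 24 > Peas/T1 23 > Canola/T2 21 > Barley/T1 20 > Barley/T2 19 > Sorghum/T1 18 > Soy/T1 16 > Sorghum/T2 8 > Peas/T2 5 > Soy/T2 3.
Canola/T1 (24): +6 → 29 left.
Peas T1 at 23: fill all 6 → 23 left.
Fill Canola T2 block (3 at 21) → 20 left.
Fill Barley T1 block (5 at 20) → 15 left.
Fill Barley T2 block (10 at 19) → 5 left.
Fill Sorghum T1 block (2 at 18) → 3 left.
3 remain; put them into Soy T1 at 16.
Total = 24×6 + 23×6 + 21×3 + 20×5 + 19×10 + 18×2 + 16×3 = 719.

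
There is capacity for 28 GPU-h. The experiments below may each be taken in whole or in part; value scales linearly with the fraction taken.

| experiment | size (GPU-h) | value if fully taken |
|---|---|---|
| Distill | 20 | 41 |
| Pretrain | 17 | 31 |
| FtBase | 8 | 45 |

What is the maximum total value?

86

Best value per unit of size first: FtBase 45/8≈5.62, Distill 41/20≈2.05, Pretrain 31/17≈1.82.
Take all of FtBase (8 GPU-h, value 45) ; 20 GPU-h left.
All 20 GPU-h of Distill fit (value 41) ; 0 remain.
Total value = 86.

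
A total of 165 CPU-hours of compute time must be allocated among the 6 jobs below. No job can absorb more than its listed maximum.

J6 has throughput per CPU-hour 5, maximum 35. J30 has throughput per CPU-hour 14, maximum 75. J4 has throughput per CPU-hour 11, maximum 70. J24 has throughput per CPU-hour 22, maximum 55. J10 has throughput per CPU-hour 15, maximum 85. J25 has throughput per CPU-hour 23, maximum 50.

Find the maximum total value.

Order the jobs by throughput per CPU-hour: J25 23 > J24 22 > J10 15 > J30 14 > J4 11 > J6 5.
J25: +50 to 50 (cap) → 115 left.
Give J24 55 to hit its cap of 55 → 60 left.
Only 60 left; J10 takes them to reach 60.
Total = 22×55 + 15×60 + 23×50 = 3260.

3260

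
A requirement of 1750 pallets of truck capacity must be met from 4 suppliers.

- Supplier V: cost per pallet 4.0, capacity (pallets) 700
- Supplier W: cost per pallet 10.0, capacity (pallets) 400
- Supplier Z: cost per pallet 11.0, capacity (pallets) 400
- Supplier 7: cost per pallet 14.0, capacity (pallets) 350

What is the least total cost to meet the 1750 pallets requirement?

Cheapest first:
Supplier V at 4.0: take all 700 pallets — 1050 still needed.
Take 400 from Supplier W at 10.0 — need 650 more.
Supplier Z (11.0): use full 400 — 250 pallets to go.
Take 250 from Supplier 7 at 14.0 to finish.
Cost = 700×4.0 + 400×10.0 + 400×11.0 + 250×14.0 = 14700.

14700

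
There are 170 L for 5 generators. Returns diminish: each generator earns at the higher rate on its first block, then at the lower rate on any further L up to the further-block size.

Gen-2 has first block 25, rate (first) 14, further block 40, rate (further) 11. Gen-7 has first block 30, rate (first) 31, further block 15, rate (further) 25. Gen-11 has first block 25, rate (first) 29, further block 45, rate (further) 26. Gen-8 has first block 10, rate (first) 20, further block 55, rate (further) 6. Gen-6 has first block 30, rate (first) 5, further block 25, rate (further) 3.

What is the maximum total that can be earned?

3970

Treat each block as its own option and order by rate: Gen-7/T1 31 > Gen-11/T1 29 > Gen-11/T2 26 > Gen-7/T2 25 > Gen-8/T1 20 > Gen-2/T1 14 > Gen-2/T2 11 > Gen-8/T2 6 > Gen-6/T1 5 > Gen-6/T2 3.
Gen-7 T1 at 31: fill all 30 ; 140 left.
Fill Gen-11 T1 block (25 at 29) ; 115 left.
Gen-11/T2 (26): +45 ; 70 left.
Fill Gen-7 T2 block (15 at 25) ; 55 left.
Fill Gen-8 T1 block (10 at 20) ; 45 left.
Gen-2/T1 (14): +25 ; 20 left.
Gen-2/T2: +20 of 40 at 11; pool empty.
Total = 31×30 + 29×25 + 26×45 + 25×15 + 20×10 + 14×25 + 11×20 = 3970.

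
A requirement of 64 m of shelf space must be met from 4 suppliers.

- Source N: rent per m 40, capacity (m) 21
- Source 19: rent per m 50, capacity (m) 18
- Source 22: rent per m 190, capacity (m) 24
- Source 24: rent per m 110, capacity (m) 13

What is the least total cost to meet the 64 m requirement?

5450

Fill from the cheapest supplier first.
Take 21 from Source N at 40 → need 43 more.
Source 19 at 50: take all 18 m → 25 still needed.
Source 24 (110): use full 13 → 12 m to go.
Source 22 at 190: take 12 of its 24 → requirement met.
Cost = 21×40 + 18×50 + 13×110 + 12×190 = 5450.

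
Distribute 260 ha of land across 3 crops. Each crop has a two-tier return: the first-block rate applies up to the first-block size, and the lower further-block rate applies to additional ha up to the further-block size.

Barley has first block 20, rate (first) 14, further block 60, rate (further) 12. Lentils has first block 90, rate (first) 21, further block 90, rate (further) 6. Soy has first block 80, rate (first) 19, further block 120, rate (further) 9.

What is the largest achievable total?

4500

Treat each block as its own option and order by rate: Lentils/T1 21 > Soy/T1 19 > Barley/T1 14 > Barley/T2 12 > Soy/T2 9 > Lentils/T2 6.
Fill Lentils T1 block (90 at 21) — 170 left.
Fill Soy T1 block (80 at 19) — 90 left.
Barley T1 at 14: fill all 20 — 70 left.
Barley T2 at 12: fill all 60 — 10 left.
Soy T2 at 9: only 10 left, fill 10.
Total = 21×90 + 19×80 + 14×20 + 12×60 + 9×10 = 4500.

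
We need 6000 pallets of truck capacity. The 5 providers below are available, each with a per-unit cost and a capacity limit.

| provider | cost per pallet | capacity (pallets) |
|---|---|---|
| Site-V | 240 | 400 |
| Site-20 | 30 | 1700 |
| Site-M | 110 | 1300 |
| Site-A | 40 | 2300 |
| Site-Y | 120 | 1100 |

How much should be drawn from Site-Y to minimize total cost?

Use providers in increasing cost order.
Site-20 at 30: take all 1700 pallets → 4300 still needed.
Site-A at 40: take all 2300 pallets → 2000 still needed.
Take 1300 from Site-M at 110 → need 700 more.
Site-Y (120): take the remaining 700 → done.
Site-V: unused.

700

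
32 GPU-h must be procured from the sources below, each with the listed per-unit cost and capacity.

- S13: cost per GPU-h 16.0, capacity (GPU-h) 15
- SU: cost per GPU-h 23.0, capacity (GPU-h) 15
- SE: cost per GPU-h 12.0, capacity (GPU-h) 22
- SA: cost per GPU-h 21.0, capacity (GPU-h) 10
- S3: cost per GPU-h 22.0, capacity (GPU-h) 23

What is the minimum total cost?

424

Use sources in increasing cost order.
SE at 12.0: take all 22 GPU-h ; 10 still needed.
Take 10 from S13 at 16.0 to finish.
SA, S3, SU: unused.
Cost = 22×12.0 + 10×16.0 = 424.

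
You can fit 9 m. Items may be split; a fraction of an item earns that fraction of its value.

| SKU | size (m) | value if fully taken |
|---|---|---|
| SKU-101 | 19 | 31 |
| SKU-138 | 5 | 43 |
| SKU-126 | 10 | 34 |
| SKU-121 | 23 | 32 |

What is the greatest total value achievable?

Sort by value density: SKU-138 43/5≈8.6, SKU-126 34/10≈3.4, SKU-101 31/19≈1.63, SKU-121 32/23≈1.39.
All 5 m of SKU-138 fit (value 43) ; 4 remain.
4 m left: a 4/10 share of SKU-126 gives 34×4/10 = 13.6.
Total value = 56.6.

56.6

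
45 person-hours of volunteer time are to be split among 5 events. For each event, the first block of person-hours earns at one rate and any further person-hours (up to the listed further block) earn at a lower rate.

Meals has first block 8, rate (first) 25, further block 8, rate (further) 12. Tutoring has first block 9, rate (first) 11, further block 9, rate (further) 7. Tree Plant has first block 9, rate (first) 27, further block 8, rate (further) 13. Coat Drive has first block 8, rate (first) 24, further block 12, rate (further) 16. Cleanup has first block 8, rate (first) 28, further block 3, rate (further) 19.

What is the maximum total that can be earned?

Rank every tier by rate: Cleanup/first 28 > Tree Plant/first 27 > Meals/first 25 > Coat Drive/first 24 > Cleanup/second 19 > Coat Drive/second 16 > Tree Plant/second 13 > Meals/second 12 > Tutoring/first 11 > Tutoring/second 7.
Fill Cleanup first block (8 at 28) → 37 left.
Tree Plant first at 27: fill all 9 → 28 left.
Meals first at 25: fill all 8 → 20 left.
Fill Coat Drive first block (8 at 24) → 12 left.
Fill Cleanup second block (3 at 19) → 9 left.
Coat Drive second at 16: only 9 left, fill 9.
Total = 28×8 + 27×9 + 25×8 + 24×8 + 19×3 + 16×9 = 1060.

1060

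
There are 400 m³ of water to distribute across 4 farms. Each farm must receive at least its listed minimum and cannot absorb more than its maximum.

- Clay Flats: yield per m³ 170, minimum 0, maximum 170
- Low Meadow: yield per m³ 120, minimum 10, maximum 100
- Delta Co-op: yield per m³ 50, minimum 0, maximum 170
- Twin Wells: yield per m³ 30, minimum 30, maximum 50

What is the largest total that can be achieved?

46800

Meeting every minimum uses 0+10+0+30 = 40 m³, leaving 360.
Order the farms by yield per m³: Clay Flats 170 > Low Meadow 120 > Delta Co-op 50 > Twin Wells 30.
Clay Flats: +170 to 170 (cap) → 190 left.
Low Meadow takes 90 more to reach its cap of 100 → 100 left.
Delta Co-op: +100 (room for 170) → 100. Pool exhausted.
Total = 170×170 + 120×100 + 50×100 + 30×30 = 46800.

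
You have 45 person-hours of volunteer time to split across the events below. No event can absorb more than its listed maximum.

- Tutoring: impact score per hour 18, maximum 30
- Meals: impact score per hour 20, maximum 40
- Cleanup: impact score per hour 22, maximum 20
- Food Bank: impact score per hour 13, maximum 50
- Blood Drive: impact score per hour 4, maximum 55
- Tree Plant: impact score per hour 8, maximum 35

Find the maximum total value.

940

Rank by impact score per hour: Cleanup 22 > Meals 20 > Tutoring 18 > Food Bank 13 > Tree Plant 8 > Blood Drive 4.
Cleanup: +20 to 20 (cap) — 25 left.
Meals: +25 (room for 40) → 25. Pool exhausted.
Total = 20×25 + 22×20 = 940.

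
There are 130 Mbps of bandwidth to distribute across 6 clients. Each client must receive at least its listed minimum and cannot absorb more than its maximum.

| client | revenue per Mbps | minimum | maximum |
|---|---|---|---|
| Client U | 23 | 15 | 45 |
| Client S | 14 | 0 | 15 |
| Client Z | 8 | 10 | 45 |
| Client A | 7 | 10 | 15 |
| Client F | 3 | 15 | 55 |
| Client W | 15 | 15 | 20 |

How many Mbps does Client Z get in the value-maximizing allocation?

Meeting every minimum uses 15+0+10+10+15+15 = 65 Mbps, leaving 65.
Highest revenue per Mbps first: Client U 23 > Client W 15 > Client S 14 > Client Z 8 > Client A 7 > Client F 3.
Give Client U 30 more to hit its cap of 45 — 35 left.
Give Client W 5 more to hit its cap of 20 — 30 left.
Client S takes 15 more to reach its cap of 15 — 15 left.
Only 15 left; Client Z takes them to reach 25.

25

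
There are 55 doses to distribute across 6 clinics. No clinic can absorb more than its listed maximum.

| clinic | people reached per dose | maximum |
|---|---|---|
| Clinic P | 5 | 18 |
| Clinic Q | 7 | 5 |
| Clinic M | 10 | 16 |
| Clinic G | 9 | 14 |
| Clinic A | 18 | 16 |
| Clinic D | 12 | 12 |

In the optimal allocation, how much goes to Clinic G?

Highest people reached per dose first: Clinic A 18 > Clinic D 12 > Clinic M 10 > Clinic G 9 > Clinic Q 7 > Clinic P 5.
Clinic A: +16 to 16 (cap) → 39 left.
Clinic D takes 12 to reach its cap of 12 → 27 left.
Clinic M: +16 to 16 (cap) → 11 left.
Clinic G has room for 14 but only 11 remain, so it gets 11.

11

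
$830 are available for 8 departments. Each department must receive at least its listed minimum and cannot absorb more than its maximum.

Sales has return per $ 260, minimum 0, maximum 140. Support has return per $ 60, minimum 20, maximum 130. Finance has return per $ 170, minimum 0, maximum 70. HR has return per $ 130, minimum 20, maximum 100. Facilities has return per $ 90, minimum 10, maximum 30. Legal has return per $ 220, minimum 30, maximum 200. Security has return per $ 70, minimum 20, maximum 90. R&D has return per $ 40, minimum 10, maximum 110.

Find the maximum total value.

124900

Meeting every minimum uses 0+20+0+20+10+30+20+10 = 110 $, leaving 720.
Order the departments by return per $: Sales 260 > Legal 220 > Finance 170 > HR 130 > Facilities 90 > Security 70 > Support 60 > R&D 40.
Sales takes 140 more to reach its cap of 140 → 580 left.
Give Legal 170 more to hit its cap of 200 → 410 left.
Finance takes 70 more to reach its cap of 70 → 340 left.
Give HR 80 more to hit its cap of 100 → 260 left.
Facilities takes 20 more to reach its cap of 30 → 240 left.
Give Security 70 more to hit its cap of 90 → 170 left.
Give Support 110 more to hit its cap of 130 → 60 left.
R&D: +60 (room for 100) → 70. Pool exhausted.
Total = 260×140 + 60×130 + 170×70 + 130×100 + 90×30 + 220×200 + 70×90 + 40×70 = 124900.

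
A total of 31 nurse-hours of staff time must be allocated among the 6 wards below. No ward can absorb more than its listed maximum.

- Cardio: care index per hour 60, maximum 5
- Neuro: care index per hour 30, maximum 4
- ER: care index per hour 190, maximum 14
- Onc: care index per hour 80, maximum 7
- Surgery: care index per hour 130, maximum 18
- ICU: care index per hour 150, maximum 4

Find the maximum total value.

4950

Rank by care index per hour: ER 190 > ICU 150 > Surgery 130 > Onc 80 > Cardio 60 > Neuro 30.
Give ER 14 to hit its cap of 14 → 17 left.
ICU: +4 to 4 (cap) → 13 left.
Surgery: +13 (room for 18) → 13. Pool exhausted.
Total = 190×14 + 130×13 + 150×4 = 4950.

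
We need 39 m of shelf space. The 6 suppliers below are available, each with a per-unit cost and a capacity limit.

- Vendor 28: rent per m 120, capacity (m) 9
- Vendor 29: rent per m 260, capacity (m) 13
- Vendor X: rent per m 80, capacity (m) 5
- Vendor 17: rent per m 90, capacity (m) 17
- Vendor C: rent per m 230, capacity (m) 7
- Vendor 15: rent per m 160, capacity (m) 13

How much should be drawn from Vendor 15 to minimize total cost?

8

Fill from the cheapest supplier first.
Vendor X at 80: take all 5 m ; 34 still needed.
Vendor 17 (90): use full 17 ; 17 m to go.
Vendor 28 (120): use full 9 ; 8 m to go.
Vendor 15 at 160: take 8 of its 13 ; requirement met.
Vendor C, Vendor 29: unused.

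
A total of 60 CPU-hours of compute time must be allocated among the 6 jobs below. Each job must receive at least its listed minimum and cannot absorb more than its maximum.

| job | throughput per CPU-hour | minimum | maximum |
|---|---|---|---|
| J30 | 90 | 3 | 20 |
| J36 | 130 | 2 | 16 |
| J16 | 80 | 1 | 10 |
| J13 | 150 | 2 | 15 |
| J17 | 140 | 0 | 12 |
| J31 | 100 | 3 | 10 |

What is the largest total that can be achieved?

7630

Meeting every minimum uses 3+2+1+2+0+3 = 11 CPU-hours, leaving 49.
Highest throughput per CPU-hour first: J13 150 > J17 140 > J36 130 > J31 100 > J30 90 > J16 80.
J13: +13 to 15 (cap) ; 36 left.
J17 takes 12 more to reach its cap of 12 ; 24 left.
J36 takes 14 more to reach its cap of 16 ; 10 left.
J31 takes 7 more to reach its cap of 10 ; 3 left.
Only 3 left; J30 takes them to reach 6.
Total = 90×6 + 130×16 + 80×1 + 150×15 + 140×12 + 100×10 = 7630.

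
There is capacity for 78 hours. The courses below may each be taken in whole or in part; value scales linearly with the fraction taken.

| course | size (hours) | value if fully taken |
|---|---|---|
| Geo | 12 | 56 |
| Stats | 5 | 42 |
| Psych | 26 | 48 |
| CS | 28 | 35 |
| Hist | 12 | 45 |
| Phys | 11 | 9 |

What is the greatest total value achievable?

219.75

Rank by value-to-size ratio: Stats 42/5≈8.4, Geo 56/12≈4.67, Hist 45/12≈3.75, Psych 48/26≈1.85, CS 35/28≈1.25, Phys 9/11≈0.818.
Take all of Stats (5 hours, value 42) ; 73 hours left.
All 12 hours of Geo fit (value 56) ; 61 remain.
All 12 hours of Hist fit (value 45) ; 49 remain.
Take all of Psych (26 hours, value 48) ; 23 hours left.
Only 23 hours remain; take 23/28 of CS for value 35×23/28 = 28.75.
Total value = 219.75.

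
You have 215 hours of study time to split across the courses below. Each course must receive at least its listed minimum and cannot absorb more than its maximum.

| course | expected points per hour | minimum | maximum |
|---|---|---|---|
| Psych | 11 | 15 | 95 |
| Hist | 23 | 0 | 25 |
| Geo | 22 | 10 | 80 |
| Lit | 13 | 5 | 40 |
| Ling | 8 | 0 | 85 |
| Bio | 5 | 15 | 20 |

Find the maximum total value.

3535

Meeting every minimum uses 15+0+10+5+0+15 = 45 hours, leaving 170.
Rank by expected points per hour: Hist 23 > Geo 22 > Lit 13 > Psych 11 > Ling 8 > Bio 5.
Give Hist 25 more to hit its cap of 25 ; 145 left.
Give Geo 70 more to hit its cap of 80 ; 75 left.
Give Lit 35 more to hit its cap of 40 ; 40 left.
Only 40 left; Psych takes them to reach 55.
Total = 11×55 + 23×25 + 22×80 + 13×40 + 5×15 = 3535.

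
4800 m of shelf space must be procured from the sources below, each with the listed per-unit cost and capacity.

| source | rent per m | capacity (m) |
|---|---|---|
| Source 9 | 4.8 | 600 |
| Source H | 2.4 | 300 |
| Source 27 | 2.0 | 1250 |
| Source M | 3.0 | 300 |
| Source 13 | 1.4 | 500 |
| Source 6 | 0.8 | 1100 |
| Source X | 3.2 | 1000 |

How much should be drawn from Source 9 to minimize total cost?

350

Cheapest first:
Take 1100 from Source 6 at 0.8 ; need 3700 more.
Source 13 (1.4): use full 500 ; 3200 m to go.
Source 27 at 2.0: take all 1250 m ; 1950 still needed.
Source H at 2.4: take all 300 m ; 1650 still needed.
Take 300 from Source M at 3.0 ; need 1350 more.
Source X (3.2): use full 1000 ; 350 m to go.
Source 9 at 4.8: take 350 of its 600 ; requirement met.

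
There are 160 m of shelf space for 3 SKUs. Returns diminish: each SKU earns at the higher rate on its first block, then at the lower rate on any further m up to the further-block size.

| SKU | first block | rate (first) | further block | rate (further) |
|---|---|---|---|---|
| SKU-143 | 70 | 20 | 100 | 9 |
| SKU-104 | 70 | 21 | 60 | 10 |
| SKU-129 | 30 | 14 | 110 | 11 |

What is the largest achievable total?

3150

Order all 6 blocks by rate: SKU-104/first 21 > SKU-143/first 20 > SKU-129/first 14 > SKU-129/second 11 > SKU-104/second 10 > SKU-143/second 9.
Fill SKU-104 first block (70 at 21) — 90 left.
SKU-143 first at 20: fill all 70 — 20 left.
SKU-129 first at 14: only 20 left, fill 20.
Total = 21×70 + 20×70 + 14×20 = 3150.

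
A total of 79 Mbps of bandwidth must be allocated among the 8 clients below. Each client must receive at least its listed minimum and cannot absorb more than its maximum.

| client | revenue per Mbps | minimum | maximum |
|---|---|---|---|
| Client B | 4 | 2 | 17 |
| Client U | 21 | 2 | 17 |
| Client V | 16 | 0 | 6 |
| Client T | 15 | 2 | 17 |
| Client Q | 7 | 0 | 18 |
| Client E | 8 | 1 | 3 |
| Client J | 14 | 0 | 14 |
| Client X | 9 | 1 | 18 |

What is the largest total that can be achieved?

Meeting every minimum uses 2+2+0+2+0+1+0+1 = 8 Mbps, leaving 71.
Rank by revenue per Mbps: Client U 21 > Client V 16 > Client T 15 > Client J 14 > Client X 9 > Client E 8 > Client Q 7 > Client B 4.
Client U takes 15 more to reach its cap of 17 — 56 left.
Client V takes 6 more to reach its cap of 6 — 50 left.
Client T: +15 to 17 (cap) — 35 left.
Client J takes 14 more to reach its cap of 14 — 21 left.
Client X: +17 to 18 (cap) — 4 left.
Client E takes 2 more to reach its cap of 3 — 2 left.
Only 2 left; Client Q takes them to reach 2.
Total = 4×2 + 21×17 + 16×6 + 15×17 + 7×2 + 8×3 + 14×14 + 9×18 = 1112.

1112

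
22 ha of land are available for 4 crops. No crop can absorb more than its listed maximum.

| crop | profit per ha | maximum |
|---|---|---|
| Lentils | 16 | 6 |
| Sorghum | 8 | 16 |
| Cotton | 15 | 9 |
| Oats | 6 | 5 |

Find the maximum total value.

287

Rank by profit per ha: Lentils 16 > Cotton 15 > Sorghum 8 > Oats 6.
Give Lentils 6 to hit its cap of 6 → 16 left.
Give Cotton 9 to hit its cap of 9 → 7 left.
Only 7 left; Sorghum takes them to reach 7.
Total = 16×6 + 8×7 + 15×9 = 287.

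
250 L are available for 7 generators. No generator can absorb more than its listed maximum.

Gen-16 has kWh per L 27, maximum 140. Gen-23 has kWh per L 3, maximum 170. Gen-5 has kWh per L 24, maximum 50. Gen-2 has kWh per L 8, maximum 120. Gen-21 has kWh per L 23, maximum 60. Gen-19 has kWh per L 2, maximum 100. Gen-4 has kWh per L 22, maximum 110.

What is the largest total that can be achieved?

Rank by kWh per L: Gen-16 27 > Gen-5 24 > Gen-21 23 > Gen-4 22 > Gen-2 8 > Gen-23 3 > Gen-19 2.
Give Gen-16 140 to hit its cap of 140 ; 110 left.
Gen-5: +50 to 50 (cap) ; 60 left.
Gen-21: +60 to 60 (cap) ; 0 left.
Total = 27×140 + 24×50 + 23×60 = 6360.

6360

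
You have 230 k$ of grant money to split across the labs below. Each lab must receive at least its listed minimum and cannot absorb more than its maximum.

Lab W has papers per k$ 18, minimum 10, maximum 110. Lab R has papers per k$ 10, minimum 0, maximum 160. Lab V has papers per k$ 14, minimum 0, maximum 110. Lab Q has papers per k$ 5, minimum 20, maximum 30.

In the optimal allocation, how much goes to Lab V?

Meeting every minimum uses 10+0+0+20 = 30 k$, leaving 200.
Highest papers per k$ first: Lab W 18 > Lab V 14 > Lab R 10 > Lab Q 5.
Give Lab W 100 more to hit its cap of 110 → 100 left.
Lab V has room for 110 more but only 100 remain, so it gets 100.

100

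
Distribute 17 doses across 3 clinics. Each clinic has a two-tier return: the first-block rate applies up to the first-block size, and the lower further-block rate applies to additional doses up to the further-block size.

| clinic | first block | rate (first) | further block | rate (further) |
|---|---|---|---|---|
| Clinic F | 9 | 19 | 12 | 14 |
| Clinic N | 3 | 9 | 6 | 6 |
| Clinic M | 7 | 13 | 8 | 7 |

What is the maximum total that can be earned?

283

Treat each block as its own option and order by rate: Clinic F/T1 19 > Clinic F/T2 14 > Clinic M/T1 13 > Clinic N/T1 9 > Clinic M/T2 7 > Clinic N/T2 6.
Fill Clinic F T1 block (9 at 19) ; 8 left.
Clinic F/T2: +8 of 12 at 14; pool empty.
Total = 19×9 + 14×8 = 283.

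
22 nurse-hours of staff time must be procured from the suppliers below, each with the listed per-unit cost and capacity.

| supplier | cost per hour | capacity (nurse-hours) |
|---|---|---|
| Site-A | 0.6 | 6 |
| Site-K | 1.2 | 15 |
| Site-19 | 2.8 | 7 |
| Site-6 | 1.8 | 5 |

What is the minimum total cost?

Use suppliers in increasing cost order.
Site-A (0.6): use full 6 — 16 nurse-hours to go.
Site-K (1.2): use full 15 — 1 nurse-hours to go.
Site-6 at 1.8: take 1 of its 5 — requirement met.
Site-19: unused.
Cost = 6×0.6 + 15×1.2 + 1×1.8 = 23.4.

23.4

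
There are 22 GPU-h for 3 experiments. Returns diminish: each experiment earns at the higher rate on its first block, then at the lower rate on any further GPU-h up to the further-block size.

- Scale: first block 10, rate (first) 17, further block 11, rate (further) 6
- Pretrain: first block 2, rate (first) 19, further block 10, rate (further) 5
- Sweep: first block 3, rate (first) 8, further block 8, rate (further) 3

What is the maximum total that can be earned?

Rank every tier by rate: Pretrain/tier1 19 > Scale/tier1 17 > Sweep/tier1 8 > Scale/tier2 6 > Pretrain/tier2 5 > Sweep/tier2 3.
Fill Pretrain tier1 block (2 at 19) → 20 left.
Scale tier1 at 17: fill all 10 → 10 left.
Sweep tier1 at 8: fill all 3 → 7 left.
7 remain; put them into Scale tier2 at 6.
Total = 19×2 + 17×10 + 8×3 + 6×7 = 274.

274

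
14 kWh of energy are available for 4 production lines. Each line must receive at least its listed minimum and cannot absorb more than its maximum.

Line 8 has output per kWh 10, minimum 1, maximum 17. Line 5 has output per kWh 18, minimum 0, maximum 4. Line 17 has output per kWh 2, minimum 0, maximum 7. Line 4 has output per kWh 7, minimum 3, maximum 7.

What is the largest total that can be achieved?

Meeting every minimum uses 1+0+0+3 = 4 kWh, leaving 10.
Highest output per kWh first: Line 5 18 > Line 8 10 > Line 4 7 > Line 17 2.
Line 5 takes 4 more to reach its cap of 4 — 6 left.
Line 8: +6 (room for 16) → 7. Pool exhausted.
Total = 10×7 + 18×4 + 7×3 = 163.

163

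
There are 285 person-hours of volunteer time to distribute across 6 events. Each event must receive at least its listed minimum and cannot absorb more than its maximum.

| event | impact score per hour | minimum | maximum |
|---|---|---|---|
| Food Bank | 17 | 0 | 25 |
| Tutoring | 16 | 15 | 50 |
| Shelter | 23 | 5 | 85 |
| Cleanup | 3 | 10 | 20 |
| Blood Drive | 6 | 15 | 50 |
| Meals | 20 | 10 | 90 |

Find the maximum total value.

5160

Meeting every minimum uses 0+15+5+10+15+10 = 55 person-hours, leaving 230.
Order the events by impact score per hour: Shelter 23 > Meals 20 > Food Bank 17 > Tutoring 16 > Blood Drive 6 > Cleanup 3.
Shelter: +80 to 85 (cap) — 150 left.
Give Meals 80 more to hit its cap of 90 — 70 left.
Food Bank takes 25 more to reach its cap of 25 — 45 left.
Tutoring: +35 to 50 (cap) — 10 left.
Only 10 left; Blood Drive takes them to reach 25.
Total = 17×25 + 16×50 + 23×85 + 3×10 + 6×25 + 20×90 = 5160.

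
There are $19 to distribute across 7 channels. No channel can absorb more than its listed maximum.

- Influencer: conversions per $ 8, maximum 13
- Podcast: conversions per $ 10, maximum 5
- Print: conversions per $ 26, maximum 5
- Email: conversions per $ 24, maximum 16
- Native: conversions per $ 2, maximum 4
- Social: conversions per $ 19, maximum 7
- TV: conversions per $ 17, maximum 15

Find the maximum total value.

Order the channels by conversions per $: Print 26 > Email 24 > Social 19 > TV 17 > Podcast 10 > Influencer 8 > Native 2.
Print: +5 to 5 (cap) → 14 left.
Email: +14 (room for 16) → 14. Pool exhausted.
Total = 26×5 + 24×14 = 466.

466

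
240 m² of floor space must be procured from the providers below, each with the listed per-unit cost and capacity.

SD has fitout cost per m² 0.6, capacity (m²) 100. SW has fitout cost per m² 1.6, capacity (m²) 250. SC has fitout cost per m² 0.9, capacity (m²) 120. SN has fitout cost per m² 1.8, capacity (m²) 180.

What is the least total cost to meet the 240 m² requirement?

Cheapest first:
Take 100 from SD at 0.6 → need 140 more.
Take 120 from SC at 0.9 → need 20 more.
SW (1.6): take the remaining 20 → done.
SN: unused.
Cost = 100×0.6 + 120×0.9 + 20×1.6 = 200.

200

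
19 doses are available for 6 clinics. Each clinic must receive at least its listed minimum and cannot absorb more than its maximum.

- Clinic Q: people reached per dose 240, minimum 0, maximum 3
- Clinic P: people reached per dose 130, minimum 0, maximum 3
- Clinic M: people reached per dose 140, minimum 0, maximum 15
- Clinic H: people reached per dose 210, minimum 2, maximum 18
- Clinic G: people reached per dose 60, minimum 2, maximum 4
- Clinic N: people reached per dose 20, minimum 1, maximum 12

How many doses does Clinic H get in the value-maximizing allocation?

13

Meeting every minimum uses 0+0+0+2+2+1 = 5 doses, leaving 14.
Highest people reached per dose first: Clinic Q 240 > Clinic H 210 > Clinic M 140 > Clinic P 130 > Clinic G 60 > Clinic N 20.
Clinic Q takes 3 more to reach its cap of 3 — 11 left.
Clinic H has room for 16 more but only 11 remain, so it gets 13.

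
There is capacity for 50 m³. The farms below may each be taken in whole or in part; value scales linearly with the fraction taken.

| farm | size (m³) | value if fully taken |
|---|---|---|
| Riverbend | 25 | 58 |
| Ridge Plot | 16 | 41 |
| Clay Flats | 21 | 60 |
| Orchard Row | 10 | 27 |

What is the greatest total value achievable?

134.96

Sort by value density: Clay Flats 60/21≈2.86, Orchard Row 27/10≈2.7, Ridge Plot 41/16≈2.56, Riverbend 58/25≈2.32.
Take all of Clay Flats (21 m³, value 60) → 29 m³ left.
All 10 m³ of Orchard Row fit (value 27) → 19 remain.
Take all of Ridge Plot (16 m³, value 41) → 3 m³ left.
Only 3 m³ remain; take 3/25 of Riverbend for value 58×3/25 = 6.96.
Total value = 134.96.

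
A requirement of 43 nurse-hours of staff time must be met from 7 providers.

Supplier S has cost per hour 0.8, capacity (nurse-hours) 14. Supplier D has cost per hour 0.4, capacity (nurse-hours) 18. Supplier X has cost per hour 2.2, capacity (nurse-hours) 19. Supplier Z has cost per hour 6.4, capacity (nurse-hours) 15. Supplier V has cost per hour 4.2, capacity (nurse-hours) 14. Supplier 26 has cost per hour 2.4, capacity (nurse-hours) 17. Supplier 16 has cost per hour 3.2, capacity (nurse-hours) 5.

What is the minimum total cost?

42.6

Use providers in increasing cost order.
Supplier D (0.4): use full 18 → 25 nurse-hours to go.
Supplier S at 0.8: take all 14 nurse-hours → 11 still needed.
Take 11 from Supplier X at 2.2 to finish.
Supplier 26, Supplier 16, Supplier V, Supplier Z: unused.
Cost = 18×0.4 + 14×0.8 + 11×2.2 = 42.6.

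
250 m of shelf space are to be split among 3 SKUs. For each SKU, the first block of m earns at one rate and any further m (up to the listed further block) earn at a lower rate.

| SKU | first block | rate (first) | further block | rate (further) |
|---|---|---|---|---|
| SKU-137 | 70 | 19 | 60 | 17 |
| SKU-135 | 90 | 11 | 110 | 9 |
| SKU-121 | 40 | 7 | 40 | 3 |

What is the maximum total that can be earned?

3610

Treat each block as its own option and order by rate: SKU-137/tier1 19 > SKU-137/tier2 17 > SKU-135/tier1 11 > SKU-135/tier2 9 > SKU-121/tier1 7 > SKU-121/tier2 3.
SKU-137/tier1 (19): +70 ; 180 left.
SKU-137 tier2 at 17: fill all 60 ; 120 left.
SKU-135 tier1 at 11: fill all 90 ; 30 left.
SKU-135 tier2 at 9: only 30 left, fill 30.
Total = 19×70 + 17×60 + 11×90 + 9×30 = 3610.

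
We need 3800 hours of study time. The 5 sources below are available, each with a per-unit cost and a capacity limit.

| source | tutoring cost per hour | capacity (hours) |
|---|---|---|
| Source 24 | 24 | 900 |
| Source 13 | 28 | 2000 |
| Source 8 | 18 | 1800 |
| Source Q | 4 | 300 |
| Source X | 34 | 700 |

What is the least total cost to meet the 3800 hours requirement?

Cheapest first:
Source Q at 4: take all 300 hours — 3500 still needed.
Take 1800 from Source 8 at 18 — need 1700 more.
Take 900 from Source 24 at 24 — need 800 more.
Take 800 from Source 13 at 28 to finish.
Source X: unused.
Cost = 300×4 + 1800×18 + 900×24 + 800×28 = 77600.

77600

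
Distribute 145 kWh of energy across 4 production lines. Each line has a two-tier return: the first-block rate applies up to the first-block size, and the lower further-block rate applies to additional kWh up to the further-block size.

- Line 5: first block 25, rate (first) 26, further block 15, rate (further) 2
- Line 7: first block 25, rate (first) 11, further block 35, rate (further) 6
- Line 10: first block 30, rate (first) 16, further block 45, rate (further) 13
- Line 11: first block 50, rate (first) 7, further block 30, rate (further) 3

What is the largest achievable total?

Treat each block as its own option and order by rate: Line 5/T1 26 > Line 10/T1 16 > Line 10/T2 13 > Line 7/T1 11 > Line 11/T1 7 > Line 7/T2 6 > Line 11/T2 3 > Line 5/T2 2.
Line 5/T1 (26): +25 — 120 left.
Line 10 T1 at 16: fill all 30 — 90 left.
Line 10 T2 at 13: fill all 45 — 45 left.
Line 7 T1 at 11: fill all 25 — 20 left.
20 remain; put them into Line 11 T1 at 7.
Total = 26×25 + 16×30 + 13×45 + 11×25 + 7×20 = 2130.

2130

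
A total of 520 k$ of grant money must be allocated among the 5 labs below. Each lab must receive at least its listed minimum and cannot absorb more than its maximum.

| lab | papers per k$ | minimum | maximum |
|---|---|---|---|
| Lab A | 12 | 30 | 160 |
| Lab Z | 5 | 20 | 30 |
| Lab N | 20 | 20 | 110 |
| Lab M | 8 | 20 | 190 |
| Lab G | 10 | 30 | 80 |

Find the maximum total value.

6220

Meeting every minimum uses 30+20+20+20+30 = 120 k$, leaving 400.
Highest papers per k$ first: Lab N 20 > Lab A 12 > Lab G 10 > Lab M 8 > Lab Z 5.
Lab N takes 90 more to reach its cap of 110 — 310 left.
Give Lab A 130 more to hit its cap of 160 — 180 left.
Lab G: +50 to 80 (cap) — 130 left.
Lab M: +130 (room for 170) → 150. Pool exhausted.
Total = 12×160 + 5×20 + 20×110 + 8×150 + 10×80 = 6220.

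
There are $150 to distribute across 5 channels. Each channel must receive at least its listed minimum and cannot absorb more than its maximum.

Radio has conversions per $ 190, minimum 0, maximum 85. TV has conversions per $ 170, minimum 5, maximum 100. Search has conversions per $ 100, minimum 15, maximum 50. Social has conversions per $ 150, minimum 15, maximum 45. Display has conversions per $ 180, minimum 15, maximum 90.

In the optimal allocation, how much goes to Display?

Meeting every minimum uses 0+5+15+15+15 = 50 $, leaving 100.
Highest conversions per $ first: Radio 190 > Display 180 > TV 170 > Social 150 > Search 100.
Radio: +85 to 85 (cap) — 15 left.
Display: +15 (room for 75) → 30. Pool exhausted.

30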